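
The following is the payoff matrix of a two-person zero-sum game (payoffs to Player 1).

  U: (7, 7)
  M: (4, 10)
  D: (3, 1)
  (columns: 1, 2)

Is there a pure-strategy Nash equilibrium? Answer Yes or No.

Row minima: U → 7, M → 4, D → 1; maximin = 7.
Column maxima: 1 → 7, 2 → 10; minimax = 7.
maximin = minimax = 7, so a saddle point exists.

Yes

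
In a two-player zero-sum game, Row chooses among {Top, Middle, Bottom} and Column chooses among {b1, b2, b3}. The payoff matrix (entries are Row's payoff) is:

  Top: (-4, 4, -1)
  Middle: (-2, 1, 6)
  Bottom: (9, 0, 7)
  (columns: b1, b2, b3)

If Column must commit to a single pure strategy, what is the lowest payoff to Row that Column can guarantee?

Column maxima: b1 → 9, b2 → 4, b3 → 7.
The smallest of these is 4.

4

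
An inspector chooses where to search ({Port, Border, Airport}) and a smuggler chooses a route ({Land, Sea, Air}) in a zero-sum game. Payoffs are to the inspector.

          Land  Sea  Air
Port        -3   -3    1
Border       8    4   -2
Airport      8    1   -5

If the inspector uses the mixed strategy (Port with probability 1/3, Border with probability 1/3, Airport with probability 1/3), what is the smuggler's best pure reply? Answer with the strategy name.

If the smuggler plays Land, the inspector's expected payoff is (1/3)·(-3) + (1/3)·8 + (1/3)·8 = 13/3.
If the smuggler plays Sea, the inspector's expected payoff is (1/3)·(-3) + (1/3)·4 + (1/3)·1 = 2/3.
If the smuggler plays Air, the inspector's expected payoff is (1/3)·1 + (1/3)·(-2) + (1/3)·(-5) = -2.
The smuggler minimizes the inspector's payoff; the smallest is -2, so the best response is Air.

Air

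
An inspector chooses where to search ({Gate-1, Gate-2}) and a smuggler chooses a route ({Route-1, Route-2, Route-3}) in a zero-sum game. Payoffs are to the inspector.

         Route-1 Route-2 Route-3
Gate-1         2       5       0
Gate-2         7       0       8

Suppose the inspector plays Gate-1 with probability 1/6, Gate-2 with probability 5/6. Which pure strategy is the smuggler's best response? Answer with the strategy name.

Route-2

If the smuggler plays Route-1, the inspector's expected payoff is (1/6)·2 + (5/6)·7 = 37/6.
If the smuggler plays Route-2, the inspector's expected payoff is (1/6)·5 + (5/6)·0 = 5/6.
If the smuggler plays Route-3, the inspector's expected payoff is (1/6)·0 + (5/6)·8 = 20/3.
The smuggler minimizes the inspector's payoff; the smallest is 5/6, so the best response is Route-2.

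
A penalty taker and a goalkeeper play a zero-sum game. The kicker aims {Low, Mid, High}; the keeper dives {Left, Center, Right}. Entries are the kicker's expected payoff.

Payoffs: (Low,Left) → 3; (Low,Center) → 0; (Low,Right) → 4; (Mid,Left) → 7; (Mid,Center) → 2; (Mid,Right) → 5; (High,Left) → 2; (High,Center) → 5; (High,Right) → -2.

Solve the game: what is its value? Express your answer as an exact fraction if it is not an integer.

29/10

Row minima: Low → 0, Mid → 2, High → -2; maximin = 2.
Column maxima: Left → 7, Center → 5, Right → 5; minimax = 5.
2 ≠ 5, so there is no saddle point; optimal play is mixed.
Low is strictly dominated by Mid, so the kicker never plays it.
With Low eliminated, Left is strictly dominated by Right (it gives the kicker strictly more in every remaining row), so the keeper never plays it.
On the remaining 2×2 (Mid, High vs Center, Right):
Let the kicker play Mid with probability p. Expected payoff against Center: 2p + 5(1−p) = −3p + 5; against Right: 5p + (-2)(1−p) = 7p − 2.
Setting these equal: −3p + 5 = 7p − 2 ⇒ −10p = -7 ⇒ p = 7/10, and the value is (-3)·(7/10) + 5 = 29/10.
For the keeper: with q = P(Center), equating Mid's and High's payoffs gives −3q + 5 = 7q − 2 ⇒ q = 7/10.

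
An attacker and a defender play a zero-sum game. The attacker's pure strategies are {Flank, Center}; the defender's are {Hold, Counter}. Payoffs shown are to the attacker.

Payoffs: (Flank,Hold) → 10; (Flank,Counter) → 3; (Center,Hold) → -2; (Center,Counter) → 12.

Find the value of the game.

Row minima: Flank → 3, Center → -2; maximin = 3.
Column maxima: Hold → 10, Counter → 12; minimax = 10.
3 ≠ 10, so there is no saddle point; optimal play is mixed.
Let the attacker play Flank with probability p. Expected payoff against Hold: 10p + (-2)(1−p) = 12p − 2; against Counter: 3p + 12(1−p) = −9p + 12.
Setting these equal: 12p − 2 = −9p + 12 ⇒ 21p = 14 ⇒ p = 2/3, and the value is (12)·(2/3) − 2 = 6.
For the defender: with q = P(Hold), equating Flank's and Center's payoffs gives 7q + 3 = −14q + 12 ⇒ q = 3/7.

6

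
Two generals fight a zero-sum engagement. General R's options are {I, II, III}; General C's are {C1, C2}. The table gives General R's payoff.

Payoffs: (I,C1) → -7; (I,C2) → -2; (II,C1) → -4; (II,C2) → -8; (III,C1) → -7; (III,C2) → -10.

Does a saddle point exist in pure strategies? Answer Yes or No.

Row minima: I → -7, II → -8, III → -10; maximin = -7.
Column maxima: C1 → -4, C2 → -2; minimax = -4.
-7 ≠ -4, so no pure-strategy equilibrium exists.

No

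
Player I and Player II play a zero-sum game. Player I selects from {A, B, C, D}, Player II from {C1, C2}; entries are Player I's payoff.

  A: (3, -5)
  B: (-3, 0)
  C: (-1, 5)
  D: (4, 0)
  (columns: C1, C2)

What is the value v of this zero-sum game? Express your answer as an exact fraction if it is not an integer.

2

Row minima: A → -5, B → -3, C → -1, D → 0; maximin = 0.
Column maxima: C1 → 4, C2 → 5; minimax = 4.
0 ≠ 4, so there is no saddle point; optimal play is mixed.
A is strictly dominated by D, so Player I never plays it.
B is strictly dominated by C, so Player I never plays it.
On the remaining 2×2 (C, D vs C1, C2):
Let Player I play C with probability p. Expected payoff against C1: (-1)p + 4(1−p) = −5p + 4; against C2: 5p + 0(1−p) = 5p.
Setting these equal: −5p + 4 = 5p ⇒ −10p = -4 ⇒ p = 2/5, and the value is (-5)·(2/5) + 4 = 2.
For Player II: with q = P(C1), equating C's and D's payoffs gives −6q + 5 = 4q ⇒ q = 1/2.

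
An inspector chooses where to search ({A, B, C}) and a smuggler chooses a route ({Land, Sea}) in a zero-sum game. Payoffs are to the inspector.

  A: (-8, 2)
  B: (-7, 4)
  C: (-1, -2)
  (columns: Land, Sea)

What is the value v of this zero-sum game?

-3/2

Row minima: A → -8, B → -7, C → -2; maximin = -2.
Column maxima: Land → -1, Sea → 4; minimax = -1.
-2 ≠ -1, so there is no saddle point; optimal play is mixed.
A is strictly dominated by B, so the inspector never plays it.
On the remaining 2×2 (B, C vs Land, Sea):
Let the inspector play B with probability p. Expected payoff against Land: (-7)p + (-1)(1−p) = −6p − 1; against Sea: 4p + (-2)(1−p) = 6p − 2.
Setting these equal: −6p − 1 = 6p − 2 ⇒ −12p = -1 ⇒ p = 1/12, and the value is (-6)·(1/12) − 1 = -3/2.
For the smuggler: with q = P(Land), equating B's and C's payoffs gives −11q + 4 = q − 2 ⇒ q = 1/2.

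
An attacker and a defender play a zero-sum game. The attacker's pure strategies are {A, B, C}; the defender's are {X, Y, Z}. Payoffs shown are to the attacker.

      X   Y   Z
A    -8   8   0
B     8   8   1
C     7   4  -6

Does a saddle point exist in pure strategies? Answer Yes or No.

Row minima: A → -8, B → 1, C → -6; maximin = 1.
Column maxima: X → 8, Y → 8, Z → 1; minimax = 1.
maximin = minimax = 1, so a saddle point exists.

Yes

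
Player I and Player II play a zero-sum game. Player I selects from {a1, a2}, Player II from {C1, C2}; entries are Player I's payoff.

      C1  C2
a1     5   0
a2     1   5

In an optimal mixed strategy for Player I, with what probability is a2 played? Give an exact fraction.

Row minima: a1 → 0, a2 → 1; maximin = 1.
Column maxima: C1 → 5, C2 → 5; minimax = 5.
1 ≠ 5, so there is no saddle point; optimal play is mixed.
Let Player I play a1 with probability p. Expected payoff against C1: 5p + 1(1−p) = 4p + 1; against C2: 0p + 5(1−p) = −5p + 5.
Setting these equal: 4p + 1 = −5p + 5 ⇒ 9p = 4 ⇒ p = 4/9, and the value is (4)·(4/9) + 1 = 25/9.
For Player II: with q = P(C1), equating a1's and a2's payoffs gives 5q = −4q + 5 ⇒ q = 5/9.

5/9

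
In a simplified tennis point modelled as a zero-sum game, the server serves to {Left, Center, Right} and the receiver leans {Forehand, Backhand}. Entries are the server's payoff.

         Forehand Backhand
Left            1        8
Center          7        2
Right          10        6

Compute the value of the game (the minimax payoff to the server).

74/11

Row minima: Left → 1, Center → 2, Right → 6; maximin = 6.
Column maxima: Forehand → 10, Backhand → 8; minimax = 8.
6 ≠ 8, so there is no saddle point; optimal play is mixed.
Center is strictly dominated by Right, so the server never plays it.
On the remaining 2×2 (Left, Right vs Forehand, Backhand):
Let the server play Left with probability p. Expected payoff against Forehand: 1p + 10(1−p) = −9p + 10; against Backhand: 8p + 6(1−p) = 2p + 6.
Setting these equal: −9p + 10 = 2p + 6 ⇒ −11p = -4 ⇒ p = 4/11, and the value is (-9)·(4/11) + 10 = 74/11.
For the receiver: with q = P(Forehand), equating Left's and Right's payoffs gives −7q + 8 = 4q + 6 ⇒ q = 2/11.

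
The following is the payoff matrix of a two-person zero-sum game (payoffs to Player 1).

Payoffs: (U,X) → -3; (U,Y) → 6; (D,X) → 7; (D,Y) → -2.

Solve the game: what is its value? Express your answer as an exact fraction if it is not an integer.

2

Row minima: U → -3, D → -2; maximin = -2.
Column maxima: X → 7, Y → 6; minimax = 6.
-2 ≠ 6, so there is no saddle point; optimal play is mixed.
Let Player 1 play U with probability p. Expected payoff against X: (-3)p + 7(1−p) = −10p + 7; against Y: 6p + (-2)(1−p) = 8p − 2.
Setting these equal: −10p + 7 = 8p − 2 ⇒ −18p = -9 ⇒ p = 1/2, and the value is (-10)·(1/2) + 7 = 2.
For Player 2: with q = P(X), equating U's and D's payoffs gives −9q + 6 = 9q − 2 ⇒ q = 4/9.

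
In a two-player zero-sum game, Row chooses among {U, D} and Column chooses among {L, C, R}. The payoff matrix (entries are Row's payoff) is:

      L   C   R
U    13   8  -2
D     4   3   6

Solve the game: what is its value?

54/13

Row minima: U → -2, D → 3; maximin = 3.
Column maxima: L → 13, C → 8, R → 6; minimax = 6.
3 ≠ 6, so there is no saddle point; optimal play is mixed.
L is strictly dominated by C (it gives Row strictly more in every row), so Column never plays it.
On the remaining 2×2 (U, D vs C, R):
Let Row play U with probability p. Expected payoff against C: 8p + 3(1−p) = 5p + 3; against R: (-2)p + 6(1−p) = −8p + 6.
Setting these equal: 5p + 3 = −8p + 6 ⇒ 13p = 3 ⇒ p = 3/13, and the value is (5)·(3/13) + 3 = 54/13.
For Column: with q = P(C), equating U's and D's payoffs gives 10q − 2 = −3q + 6 ⇒ q = 8/13.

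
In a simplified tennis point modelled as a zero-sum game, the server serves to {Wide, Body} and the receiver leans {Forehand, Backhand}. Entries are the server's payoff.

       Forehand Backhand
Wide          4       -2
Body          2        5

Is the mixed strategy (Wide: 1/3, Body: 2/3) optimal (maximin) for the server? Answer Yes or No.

Yes

Against Forehand this mix gives (1/3)·4 + (2/3)·2 = 8/3.
Against Backhand this mix gives (1/3)·(-2) + (2/3)·5 = 8/3.
All of the receiver's active replies (Forehand, Backhand) yield 8/3, and no column does worse for the server. The mix makes the receiver indifferent and guarantees 8/3, so it is optimal.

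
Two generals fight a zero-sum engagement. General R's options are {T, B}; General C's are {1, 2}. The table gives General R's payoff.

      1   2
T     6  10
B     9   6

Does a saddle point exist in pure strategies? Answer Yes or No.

Row minima: T → 6, B → 6; maximin = 6.
Column maxima: 1 → 9, 2 → 10; minimax = 9.
6 ≠ 9, so no pure-strategy equilibrium exists.

No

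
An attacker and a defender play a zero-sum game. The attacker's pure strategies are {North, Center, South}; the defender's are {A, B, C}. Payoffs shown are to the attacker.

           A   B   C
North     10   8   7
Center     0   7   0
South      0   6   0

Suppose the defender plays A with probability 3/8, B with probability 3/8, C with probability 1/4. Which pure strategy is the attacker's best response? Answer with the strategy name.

North

Expected payoff of North: (3/8)·10 + (3/8)·8 + (1/4)·7 = 17/2.
Expected payoff of Center: (3/8)·0 + (3/8)·7 + (1/4)·0 = 21/8.
Expected payoff of South: (3/8)·0 + (3/8)·6 + (1/4)·0 = 9/4.
The largest is 17/2, so the attacker's best response is North.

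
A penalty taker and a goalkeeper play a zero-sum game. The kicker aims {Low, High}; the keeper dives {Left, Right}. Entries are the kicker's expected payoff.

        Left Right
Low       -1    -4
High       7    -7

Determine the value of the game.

Row minima: Low → -4, High → -7; maximin = -4.
Column maxima: Left → 7, Right → -4; minimax = -4.
Since maximin = minimax = -4, there is a saddle point and the value is -4.

-4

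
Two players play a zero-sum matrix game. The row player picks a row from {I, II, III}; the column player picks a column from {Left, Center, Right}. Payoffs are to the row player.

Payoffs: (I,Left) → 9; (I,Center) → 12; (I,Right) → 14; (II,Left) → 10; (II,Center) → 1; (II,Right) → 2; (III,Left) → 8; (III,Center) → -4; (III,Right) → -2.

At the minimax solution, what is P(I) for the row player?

Row minima: I → 9, II → 1, III → -4; maximin = 9.
Column maxima: Left → 10, Center → 12, Right → 14; minimax = 10.
9 ≠ 10, so there is no saddle point; optimal play is mixed.
III is strictly dominated by I, so the row player never plays it.
Right is strictly dominated by Center (it gives the row player strictly more in every row), so the column player never plays it.
On the remaining 2×2 (I, II vs Left, Center):
Let the row player play I with probability p. Expected payoff against Left: 9p + 10(1−p) = −p + 10; against Center: 12p + 1(1−p) = 11p + 1.
Setting these equal: −p + 10 = 11p + 1 ⇒ −12p = -9 ⇒ p = 3/4, and the value is (-1)·(3/4) + 10 = 37/4.
For the column player: with q = P(Left), equating I's and II's payoffs gives −3q + 12 = 9q + 1 ⇒ q = 11/12.

3/4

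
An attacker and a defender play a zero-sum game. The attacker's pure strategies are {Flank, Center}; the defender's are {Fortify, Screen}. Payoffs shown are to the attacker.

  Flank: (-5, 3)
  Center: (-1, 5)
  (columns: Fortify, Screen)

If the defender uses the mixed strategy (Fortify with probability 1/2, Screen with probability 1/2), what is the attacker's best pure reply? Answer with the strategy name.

Center

Expected payoff of Flank: (1/2)·(-5) + (1/2)·3 = -1.
Expected payoff of Center: (1/2)·(-1) + (1/2)·5 = 2.
The largest is 2, so the attacker's best response is Center.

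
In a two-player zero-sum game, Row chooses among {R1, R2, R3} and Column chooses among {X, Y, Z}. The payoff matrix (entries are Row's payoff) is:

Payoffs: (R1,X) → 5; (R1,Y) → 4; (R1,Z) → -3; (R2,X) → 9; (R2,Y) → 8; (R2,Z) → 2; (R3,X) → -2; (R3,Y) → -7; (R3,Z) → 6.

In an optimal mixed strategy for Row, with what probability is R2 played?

Row minima: R1 → -3, R2 → 2, R3 → -7; maximin = 2.
Column maxima: X → 9, Y → 8, Z → 6; minimax = 6.
2 ≠ 6, so there is no saddle point; optimal play is mixed.
R1 is strictly dominated by R2, so Row never plays it.
X is strictly dominated by Y (it gives Row strictly more in every row), so Column never plays it.
On the remaining 2×2 (R2, R3 vs Y, Z):
Let Row play R2 with probability p. Expected payoff against Y: 8p + (-7)(1−p) = 15p − 7; against Z: 2p + 6(1−p) = −4p + 6.
Setting these equal: 15p − 7 = −4p + 6 ⇒ 19p = 13 ⇒ p = 13/19, and the value is (15)·(13/19) − 7 = 62/19.
For Column: with q = P(Y), equating R2's and R3's payoffs gives 6q + 2 = −13q + 6 ⇒ q = 4/19.

13/19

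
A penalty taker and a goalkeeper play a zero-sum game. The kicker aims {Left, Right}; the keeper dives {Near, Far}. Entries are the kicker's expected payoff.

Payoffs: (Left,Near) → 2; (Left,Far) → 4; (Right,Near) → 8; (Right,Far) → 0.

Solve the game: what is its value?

16/5

Row minima: Left → 2, Right → 0; maximin = 2.
Column maxima: Near → 8, Far → 4; minimax = 4.
2 ≠ 4, so there is no saddle point; optimal play is mixed.
Let the kicker play Left with probability p. Expected payoff against Near: 2p + 8(1−p) = −6p + 8; against Far: 4p + 0(1−p) = 4p.
Setting these equal: −6p + 8 = 4p ⇒ −10p = -8 ⇒ p = 4/5, and the value is (-6)·(4/5) + 8 = 16/5.
For the keeper: with q = P(Near), equating Left's and Right's payoffs gives −2q + 4 = 8q ⇒ q = 2/5.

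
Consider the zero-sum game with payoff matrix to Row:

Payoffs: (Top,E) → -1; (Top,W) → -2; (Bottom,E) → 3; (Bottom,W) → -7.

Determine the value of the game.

Row minima: Top → -2, Bottom → -7; maximin = -2.
Column maxima: E → 3, W → -2; minimax = -2.
Since maximin = minimax = -2, there is a saddle point and the value is -2.

-2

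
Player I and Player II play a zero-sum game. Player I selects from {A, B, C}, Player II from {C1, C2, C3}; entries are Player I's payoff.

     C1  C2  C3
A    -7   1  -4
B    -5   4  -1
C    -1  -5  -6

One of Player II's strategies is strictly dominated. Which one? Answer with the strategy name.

C3 holds Player I's payoff strictly below C2 in every row: -4 < 1, -1 < 4, -6 < -5.
So C2 is strictly dominated for Player II.

C2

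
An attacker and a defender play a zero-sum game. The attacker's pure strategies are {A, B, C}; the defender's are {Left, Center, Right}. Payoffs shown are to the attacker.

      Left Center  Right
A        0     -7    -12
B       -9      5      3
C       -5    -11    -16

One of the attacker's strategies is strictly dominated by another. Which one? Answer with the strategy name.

A gives a strictly higher payoff than C against every column: 0 > -5, -7 > -11, -12 > -16.
So C is strictly dominated and the attacker never plays it.

C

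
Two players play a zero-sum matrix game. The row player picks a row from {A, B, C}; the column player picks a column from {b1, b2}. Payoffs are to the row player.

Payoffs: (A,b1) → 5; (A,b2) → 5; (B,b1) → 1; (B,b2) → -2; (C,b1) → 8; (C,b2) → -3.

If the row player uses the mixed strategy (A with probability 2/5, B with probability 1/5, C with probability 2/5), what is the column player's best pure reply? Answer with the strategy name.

b2

If the column player plays b1, the row player's expected payoff is (2/5)·5 + (1/5)·1 + (2/5)·8 = 27/5.
If the column player plays b2, the row player's expected payoff is (2/5)·5 + (1/5)·(-2) + (2/5)·(-3) = 2/5.
The column player minimizes the row player's payoff; the smallest is 2/5, so the best response is b2.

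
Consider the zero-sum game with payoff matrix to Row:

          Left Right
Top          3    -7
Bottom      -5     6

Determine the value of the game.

-17/21

Row minima: Top → -7, Bottom → -5; maximin = -5.
Column maxima: Left → 3, Right → 6; minimax = 3.
-5 ≠ 3, so there is no saddle point; optimal play is mixed.
Let Row play Top with probability p. Expected payoff against Left: 3p + (-5)(1−p) = 8p − 5; against Right: (-7)p + 6(1−p) = −13p + 6.
Setting these equal: 8p − 5 = −13p + 6 ⇒ 21p = 11 ⇒ p = 11/21, and the value is (8)·(11/21) − 5 = -17/21.
For Column: with q = P(Left), equating Top's and Bottom's payoffs gives 10q − 7 = −11q + 6 ⇒ q = 13/21.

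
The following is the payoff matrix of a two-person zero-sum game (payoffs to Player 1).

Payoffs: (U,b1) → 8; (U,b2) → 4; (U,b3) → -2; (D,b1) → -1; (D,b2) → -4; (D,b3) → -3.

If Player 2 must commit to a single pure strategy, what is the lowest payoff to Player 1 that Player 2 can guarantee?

Column maxima: b1 → 8, b2 → 4, b3 → -2.
The smallest of these is -2.

-2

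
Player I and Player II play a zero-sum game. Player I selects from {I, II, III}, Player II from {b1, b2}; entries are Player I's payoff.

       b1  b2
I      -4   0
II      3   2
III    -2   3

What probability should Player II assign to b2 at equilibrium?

5/6

Row minima: I → -4, II → 2, III → -2; maximin = 2.
Column maxima: b1 → 3, b2 → 3; minimax = 3.
2 ≠ 3, so there is no saddle point; optimal play is mixed.
I is strictly dominated by II, so Player I never plays it.
On the remaining 2×2 (II, III vs b1, b2):
Let Player I play II with probability p. Expected payoff against b1: 3p + (-2)(1−p) = 5p − 2; against b2: 2p + 3(1−p) = −p + 3.
Setting these equal: 5p − 2 = −p + 3 ⇒ 6p = 5 ⇒ p = 5/6, and the value is (5)·(5/6) − 2 = 13/6.
For Player II: with q = P(b1), equating II's and III's payoffs gives q + 2 = −5q + 3 ⇒ q = 1/6.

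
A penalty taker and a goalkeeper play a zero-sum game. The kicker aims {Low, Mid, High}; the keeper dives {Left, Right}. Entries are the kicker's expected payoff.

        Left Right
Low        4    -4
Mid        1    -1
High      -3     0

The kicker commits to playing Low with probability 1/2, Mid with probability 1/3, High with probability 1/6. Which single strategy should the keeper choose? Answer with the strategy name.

Right

If the keeper plays Left, the kicker's expected payoff is (1/2)·4 + (1/3)·1 + (1/6)·(-3) = 11/6.
If the keeper plays Right, the kicker's expected payoff is (1/2)·(-4) + (1/3)·(-1) + (1/6)·0 = -7/3.
The keeper minimizes the kicker's payoff; the smallest is -7/3, so the best response is Right.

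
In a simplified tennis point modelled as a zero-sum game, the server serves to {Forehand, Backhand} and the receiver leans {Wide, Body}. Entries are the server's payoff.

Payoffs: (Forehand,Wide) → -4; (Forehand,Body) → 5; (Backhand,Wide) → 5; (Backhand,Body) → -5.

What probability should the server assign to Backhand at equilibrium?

Row minima: Forehand → -4, Backhand → -5; maximin = -4.
Column maxima: Wide → 5, Body → 5; minimax = 5.
-4 ≠ 5, so there is no saddle point; optimal play is mixed.
Let the server play Forehand with probability p. Expected payoff against Wide: (-4)p + 5(1−p) = −9p + 5; against Body: 5p + (-5)(1−p) = 10p − 5.
Setting these equal: −9p + 5 = 10p − 5 ⇒ −19p = -10 ⇒ p = 10/19, and the value is (-9)·(10/19) + 5 = 5/19.
For the receiver: with q = P(Wide), equating Forehand's and Backhand's payoffs gives −9q + 5 = 10q − 5 ⇒ q = 10/19.

9/19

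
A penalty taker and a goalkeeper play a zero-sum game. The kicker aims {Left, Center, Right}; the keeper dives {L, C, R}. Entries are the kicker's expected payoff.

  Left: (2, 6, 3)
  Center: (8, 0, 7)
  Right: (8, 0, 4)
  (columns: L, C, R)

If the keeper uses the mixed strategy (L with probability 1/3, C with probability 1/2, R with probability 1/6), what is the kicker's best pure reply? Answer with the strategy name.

Left

Expected payoff of Left: (1/3)·2 + (1/2)·6 + (1/6)·3 = 25/6.
Expected payoff of Center: (1/3)·8 + (1/2)·0 + (1/6)·7 = 23/6.
Expected payoff of Right: (1/3)·8 + (1/2)·0 + (1/6)·4 = 10/3.
The largest is 25/6, so the kicker's best response is Left.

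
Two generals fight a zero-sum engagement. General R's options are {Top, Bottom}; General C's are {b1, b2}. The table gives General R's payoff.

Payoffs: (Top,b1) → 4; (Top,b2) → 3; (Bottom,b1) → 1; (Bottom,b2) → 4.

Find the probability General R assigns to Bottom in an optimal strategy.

Row minima: Top → 3, Bottom → 1; maximin = 3.
Column maxima: b1 → 4, b2 → 4; minimax = 4.
3 ≠ 4, so there is no saddle point; optimal play is mixed.
Let General R play Top with probability p. Expected payoff against b1: 4p + 1(1−p) = 3p + 1; against b2: 3p + 4(1−p) = −p + 4.
Setting these equal: 3p + 1 = −p + 4 ⇒ 4p = 3 ⇒ p = 3/4, and the value is (3)·(3/4) + 1 = 13/4.
For General C: with q = P(b1), equating Top's and Bottom's payoffs gives q + 3 = −3q + 4 ⇒ q = 1/4.

1/4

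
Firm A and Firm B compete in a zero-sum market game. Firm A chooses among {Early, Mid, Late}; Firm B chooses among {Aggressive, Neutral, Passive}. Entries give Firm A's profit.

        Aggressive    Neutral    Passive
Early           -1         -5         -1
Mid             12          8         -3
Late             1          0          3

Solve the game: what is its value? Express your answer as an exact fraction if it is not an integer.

Row minima: Early → -5, Mid → -3, Late → 0; maximin = 0.
Column maxima: Aggressive → 12, Neutral → 8, Passive → 3; minimax = 3.
0 ≠ 3, so there is no saddle point; optimal play is mixed.
Early is strictly dominated by Late, so Firm A never plays it.
Aggressive is strictly dominated by Neutral (it gives Firm A strictly more in every row), so Firm B never plays it.
On the remaining 2×2 (Mid, Late vs Neutral, Passive):
Let Firm A play Mid with probability p. Expected payoff against Neutral: 8p + 0(1−p) = 8p; against Passive: (-3)p + 3(1−p) = −6p + 3.
Setting these equal: 8p = −6p + 3 ⇒ 14p = 3 ⇒ p = 3/14, and the value is (8)·(3/14) = 12/7.
For Firm B: with q = P(Neutral), equating Mid's and Late's payoffs gives 11q − 3 = −3q + 3 ⇒ q = 3/7.

12/7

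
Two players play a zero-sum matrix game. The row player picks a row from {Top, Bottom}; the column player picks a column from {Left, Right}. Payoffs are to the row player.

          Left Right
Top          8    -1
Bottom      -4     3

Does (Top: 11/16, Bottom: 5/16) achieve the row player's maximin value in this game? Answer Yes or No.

No

Against Left this mix gives (11/16)·8 + (5/16)·(-4) = 17/4.
Against Right this mix gives (11/16)·(-1) + (5/16)·3 = 1/4.
The column player will play Right, holding the row player to 1/4. Shifting weight toward the row that does better against Right would raise this floor (the equalizing mix achieves 5/4 against both Right and Left), so the proposed strategy is not optimal.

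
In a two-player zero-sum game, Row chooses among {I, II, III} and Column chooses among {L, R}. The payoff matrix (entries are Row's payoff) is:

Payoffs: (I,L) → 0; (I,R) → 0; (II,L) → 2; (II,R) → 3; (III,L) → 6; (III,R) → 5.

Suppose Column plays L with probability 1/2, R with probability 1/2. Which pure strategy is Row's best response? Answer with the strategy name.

III

Expected payoff of I: (1/2)·0 + (1/2)·0 = 0.
Expected payoff of II: (1/2)·2 + (1/2)·3 = 5/2.
Expected payoff of III: (1/2)·6 + (1/2)·5 = 11/2.
The largest is 11/2, so Row's best response is III.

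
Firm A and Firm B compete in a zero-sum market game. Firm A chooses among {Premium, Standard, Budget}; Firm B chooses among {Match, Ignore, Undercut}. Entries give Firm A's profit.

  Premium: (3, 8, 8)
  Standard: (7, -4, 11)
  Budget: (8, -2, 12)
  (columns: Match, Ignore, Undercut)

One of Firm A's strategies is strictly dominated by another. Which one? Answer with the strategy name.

Budget gives a strictly higher payoff than Standard against every column: 8 > 7, -2 > -4, 12 > 11.
So Standard is strictly dominated and Firm A never plays it.

Standard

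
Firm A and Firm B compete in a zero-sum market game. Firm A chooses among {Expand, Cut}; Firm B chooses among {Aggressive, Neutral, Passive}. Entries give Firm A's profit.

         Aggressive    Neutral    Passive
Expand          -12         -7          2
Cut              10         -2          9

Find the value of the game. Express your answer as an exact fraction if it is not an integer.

-2

Row minima: Expand → -12, Cut → -2; maximin = -2.
Column maxima: Aggressive → 10, Neutral → -2, Passive → 9; minimax = -2.
Since maximin = minimax = -2, there is a saddle point and the value is -2.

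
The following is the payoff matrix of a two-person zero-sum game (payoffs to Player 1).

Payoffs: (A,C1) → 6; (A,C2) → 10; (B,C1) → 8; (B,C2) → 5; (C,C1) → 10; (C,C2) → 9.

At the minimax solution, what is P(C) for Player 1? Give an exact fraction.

4/5

Row minima: A → 6, B → 5, C → 9; maximin = 9.
Column maxima: C1 → 10, C2 → 10; minimax = 10.
9 ≠ 10, so there is no saddle point; optimal play is mixed.
B is strictly dominated by C, so Player 1 never plays it.
On the remaining 2×2 (A, C vs C1, C2):
Let Player 1 play A with probability p. Expected payoff against C1: 6p + 10(1−p) = −4p + 10; against C2: 10p + 9(1−p) = p + 9.
Setting these equal: −4p + 10 = p + 9 ⇒ −5p = -1 ⇒ p = 1/5, and the value is (-4)·(1/5) + 10 = 46/5.
For Player 2: with q = P(C1), equating A's and C's payoffs gives −4q + 10 = q + 9 ⇒ q = 1/5.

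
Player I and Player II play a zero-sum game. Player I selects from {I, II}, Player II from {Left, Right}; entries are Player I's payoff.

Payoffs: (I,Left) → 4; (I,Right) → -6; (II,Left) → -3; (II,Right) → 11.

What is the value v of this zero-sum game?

Row minima: I → -6, II → -3; maximin = -3.
Column maxima: Left → 4, Right → 11; minimax = 4.
-3 ≠ 4, so there is no saddle point; optimal play is mixed.
Let Player I play I with probability p. Expected payoff against Left: 4p + (-3)(1−p) = 7p − 3; against Right: (-6)p + 11(1−p) = −17p + 11.
Setting these equal: 7p − 3 = −17p + 11 ⇒ 24p = 14 ⇒ p = 7/12, and the value is (7)·(7/12) − 3 = 13/12.
For Player II: with q = P(Left), equating I's and II's payoffs gives 10q − 6 = −14q + 11 ⇒ q = 17/24.

13/12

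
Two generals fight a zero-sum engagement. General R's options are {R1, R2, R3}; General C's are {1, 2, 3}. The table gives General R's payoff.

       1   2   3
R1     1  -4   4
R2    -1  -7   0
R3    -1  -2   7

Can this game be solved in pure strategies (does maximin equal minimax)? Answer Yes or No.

Yes

Row minima: R1 → -4, R2 → -7, R3 → -2; maximin = -2.
Column maxima: 1 → 1, 2 → -2, 3 → 7; minimax = -2.
maximin = minimax = -2, so a saddle point exists.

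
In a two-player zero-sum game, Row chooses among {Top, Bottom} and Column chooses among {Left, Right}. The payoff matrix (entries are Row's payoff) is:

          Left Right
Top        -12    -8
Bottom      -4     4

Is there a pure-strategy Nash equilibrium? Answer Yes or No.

Row minima: Top → -12, Bottom → -4; maximin = -4.
Column maxima: Left → -4, Right → 4; minimax = -4.
maximin = minimax = -4, so a saddle point exists.

Yes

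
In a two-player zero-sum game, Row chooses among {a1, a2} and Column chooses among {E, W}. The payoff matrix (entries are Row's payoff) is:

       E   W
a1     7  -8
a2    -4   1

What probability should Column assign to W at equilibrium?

Row minima: a1 → -8, a2 → -4; maximin = -4.
Column maxima: E → 7, W → 1; minimax = 1.
-4 ≠ 1, so there is no saddle point; optimal play is mixed.
Let Row play a1 with probability p. Expected payoff against E: 7p + (-4)(1−p) = 11p − 4; against W: (-8)p + 1(1−p) = −9p + 1.
Setting these equal: 11p − 4 = −9p + 1 ⇒ 20p = 5 ⇒ p = 1/4, and the value is (11)·(1/4) − 4 = -5/4.
For Column: with q = P(E), equating a1's and a2's payoffs gives 15q − 8 = −5q + 1 ⇒ q = 9/20.

11/20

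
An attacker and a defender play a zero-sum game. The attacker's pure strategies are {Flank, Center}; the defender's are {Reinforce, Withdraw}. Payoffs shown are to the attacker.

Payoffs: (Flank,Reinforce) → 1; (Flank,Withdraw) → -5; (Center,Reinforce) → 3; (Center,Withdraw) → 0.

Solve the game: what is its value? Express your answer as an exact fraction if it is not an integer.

Row minima: Flank → -5, Center → 0; maximin = 0.
Column maxima: Reinforce → 3, Withdraw → 0; minimax = 0.
Since maximin = minimax = 0, there is a saddle point and the value is 0.

0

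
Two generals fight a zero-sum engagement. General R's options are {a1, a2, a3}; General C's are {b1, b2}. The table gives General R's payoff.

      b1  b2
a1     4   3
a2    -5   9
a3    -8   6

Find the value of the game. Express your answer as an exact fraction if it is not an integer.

17/5

Row minima: a1 → 3, a2 → -5, a3 → -8; maximin = 3.
Column maxima: b1 → 4, b2 → 9; minimax = 4.
3 ≠ 4, so there is no saddle point; optimal play is mixed.
a3 is strictly dominated by a2, so General R never plays it.
On the remaining 2×2 (a1, a2 vs b1, b2):
Let General R play a1 with probability p. Expected payoff against b1: 4p + (-5)(1−p) = 9p − 5; against b2: 3p + 9(1−p) = −6p + 9.
Setting these equal: 9p − 5 = −6p + 9 ⇒ 15p = 14 ⇒ p = 14/15, and the value is (9)·(14/15) − 5 = 17/5.
For General C: with q = P(b1), equating a1's and a2's payoffs gives q + 3 = −14q + 9 ⇒ q = 2/5.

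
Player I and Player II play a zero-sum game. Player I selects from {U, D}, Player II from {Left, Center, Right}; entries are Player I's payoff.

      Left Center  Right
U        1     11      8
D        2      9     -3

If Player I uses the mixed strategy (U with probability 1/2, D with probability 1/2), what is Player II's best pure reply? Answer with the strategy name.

Left

If Player II plays Left, Player I's expected payoff is (1/2)·1 + (1/2)·2 = 3/2.
If Player II plays Center, Player I's expected payoff is (1/2)·11 + (1/2)·9 = 10.
If Player II plays Right, Player I's expected payoff is (1/2)·8 + (1/2)·(-3) = 5/2.
Player II minimizes Player I's payoff; the smallest is 3/2, so the best response is Left.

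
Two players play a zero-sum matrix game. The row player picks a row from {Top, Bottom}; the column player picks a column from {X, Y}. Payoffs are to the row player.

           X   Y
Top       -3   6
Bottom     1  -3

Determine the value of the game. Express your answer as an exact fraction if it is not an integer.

Row minima: Top → -3, Bottom → -3; maximin = -3.
Column maxima: X → 1, Y → 6; minimax = 1.
-3 ≠ 1, so there is no saddle point; optimal play is mixed.
Let the row player play Top with probability p. Expected payoff against X: (-3)p + 1(1−p) = −4p + 1; against Y: 6p + (-3)(1−p) = 9p − 3.
Setting these equal: −4p + 1 = 9p − 3 ⇒ −13p = -4 ⇒ p = 4/13, and the value is (-4)·(4/13) + 1 = -3/13.
For the column player: with q = P(X), equating Top's and Bottom's payoffs gives −9q + 6 = 4q − 3 ⇒ q = 9/13.

-3/13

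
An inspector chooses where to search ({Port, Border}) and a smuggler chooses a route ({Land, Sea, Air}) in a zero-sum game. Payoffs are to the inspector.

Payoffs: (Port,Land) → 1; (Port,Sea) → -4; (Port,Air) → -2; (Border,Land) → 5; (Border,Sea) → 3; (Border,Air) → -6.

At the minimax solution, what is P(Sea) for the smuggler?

Row minima: Port → -4, Border → -6; maximin = -4.
Column maxima: Land → 5, Sea → 3, Air → -2; minimax = -2.
-4 ≠ -2, so there is no saddle point; optimal play is mixed.
Land is strictly dominated by Sea (it gives the inspector strictly more in every row), so the smuggler never plays it.
On the remaining 2×2 (Port, Border vs Sea, Air):
Let the inspector play Port with probability p. Expected payoff against Sea: (-4)p + 3(1−p) = −7p + 3; against Air: (-2)p + (-6)(1−p) = 4p − 6.
Setting these equal: −7p + 3 = 4p − 6 ⇒ −11p = -9 ⇒ p = 9/11, and the value is (-7)·(9/11) + 3 = -30/11.
For the smuggler: with q = P(Sea), equating Port's and Border's payoffs gives −2q − 2 = 9q − 6 ⇒ q = 4/11.

4/11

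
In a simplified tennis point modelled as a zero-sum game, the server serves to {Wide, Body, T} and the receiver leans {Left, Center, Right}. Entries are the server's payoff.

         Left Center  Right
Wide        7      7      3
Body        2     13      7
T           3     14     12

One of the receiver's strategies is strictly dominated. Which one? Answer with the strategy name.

Center

Right holds the server's payoff strictly below Center in every row: 3 < 7, 7 < 13, 12 < 14.
So Center is strictly dominated for the receiver.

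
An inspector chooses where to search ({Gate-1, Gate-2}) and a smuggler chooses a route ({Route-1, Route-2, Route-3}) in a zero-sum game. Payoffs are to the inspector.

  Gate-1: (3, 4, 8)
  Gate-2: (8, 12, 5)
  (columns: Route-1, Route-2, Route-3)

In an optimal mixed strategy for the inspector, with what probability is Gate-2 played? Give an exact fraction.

5/8

Row minima: Gate-1 → 3, Gate-2 → 5; maximin = 5.
Column maxima: Route-1 → 8, Route-2 → 12, Route-3 → 8; minimax = 8.
5 ≠ 8, so there is no saddle point; optimal play is mixed.
Route-2 is strictly dominated by Route-1 (it gives the inspector strictly more in every row), so the smuggler never plays it.
On the remaining 2×2 (Gate-1, Gate-2 vs Route-1, Route-3):
Let the inspector play Gate-1 with probability p. Expected payoff against Route-1: 3p + 8(1−p) = −5p + 8; against Route-3: 8p + 5(1−p) = 3p + 5.
Setting these equal: −5p + 8 = 3p + 5 ⇒ −8p = -3 ⇒ p = 3/8, and the value is (-5)·(3/8) + 8 = 49/8.
For the smuggler: with q = P(Route-1), equating Gate-1's and Gate-2's payoffs gives −5q + 8 = 3q + 5 ⇒ q = 3/8.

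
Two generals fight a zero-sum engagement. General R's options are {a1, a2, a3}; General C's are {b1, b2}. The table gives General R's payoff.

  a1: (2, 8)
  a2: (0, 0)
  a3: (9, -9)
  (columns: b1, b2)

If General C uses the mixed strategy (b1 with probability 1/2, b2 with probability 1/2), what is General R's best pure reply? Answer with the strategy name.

a1

Expected payoff of a1: (1/2)·2 + (1/2)·8 = 5.
Expected payoff of a2: (1/2)·0 + (1/2)·0 = 0.
Expected payoff of a3: (1/2)·9 + (1/2)·(-9) = 0.
The largest is 5, so General R's best response is a1.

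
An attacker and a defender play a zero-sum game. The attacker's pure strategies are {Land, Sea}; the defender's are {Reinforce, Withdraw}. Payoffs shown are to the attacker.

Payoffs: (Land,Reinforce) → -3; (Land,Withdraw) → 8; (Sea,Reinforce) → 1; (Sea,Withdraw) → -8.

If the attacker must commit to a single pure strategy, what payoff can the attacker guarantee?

-3

Row minima: Land → -3, Sea → -8.
The best of these is -3.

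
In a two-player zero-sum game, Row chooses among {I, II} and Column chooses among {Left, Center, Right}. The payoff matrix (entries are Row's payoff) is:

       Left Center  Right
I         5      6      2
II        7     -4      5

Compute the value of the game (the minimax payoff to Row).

38/13

Row minima: I → 2, II → -4; maximin = 2.
Column maxima: Left → 7, Center → 6, Right → 5; minimax = 5.
2 ≠ 5, so there is no saddle point; optimal play is mixed.
Left is strictly dominated by Right (it gives Row strictly more in every row), so Column never plays it.
On the remaining 2×2 (I, II vs Center, Right):
Let Row play I with probability p. Expected payoff against Center: 6p + (-4)(1−p) = 10p − 4; against Right: 2p + 5(1−p) = −3p + 5.
Setting these equal: 10p − 4 = −3p + 5 ⇒ 13p = 9 ⇒ p = 9/13, and the value is (10)·(9/13) − 4 = 38/13.
For Column: with q = P(Center), equating I's and II's payoffs gives 4q + 2 = −9q + 5 ⇒ q = 3/13.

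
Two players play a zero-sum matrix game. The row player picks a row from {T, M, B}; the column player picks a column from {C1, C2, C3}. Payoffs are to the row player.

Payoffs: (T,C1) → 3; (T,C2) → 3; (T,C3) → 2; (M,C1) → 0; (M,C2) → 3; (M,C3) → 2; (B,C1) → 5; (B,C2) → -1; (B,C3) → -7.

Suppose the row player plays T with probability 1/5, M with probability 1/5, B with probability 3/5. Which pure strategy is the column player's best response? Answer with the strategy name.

If the column player plays C1, the row player's expected payoff is (1/5)·3 + (1/5)·0 + (3/5)·5 = 18/5.
If the column player plays C2, the row player's expected payoff is (1/5)·3 + (1/5)·3 + (3/5)·(-1) = 3/5.
If the column player plays C3, the row player's expected payoff is (1/5)·2 + (1/5)·2 + (3/5)·(-7) = -17/5.
The column player minimizes the row player's payoff; the smallest is -17/5, so the best response is C3.

C3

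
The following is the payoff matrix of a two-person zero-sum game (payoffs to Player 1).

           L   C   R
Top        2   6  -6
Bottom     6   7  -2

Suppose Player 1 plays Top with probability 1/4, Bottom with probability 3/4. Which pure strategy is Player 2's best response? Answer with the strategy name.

If Player 2 plays L, Player 1's expected payoff is (1/4)·2 + (3/4)·6 = 5.
If Player 2 plays C, Player 1's expected payoff is (1/4)·6 + (3/4)·7 = 27/4.
If Player 2 plays R, Player 1's expected payoff is (1/4)·(-6) + (3/4)·(-2) = -3.
Player 2 minimizes Player 1's payoff; the smallest is -3, so the best response is R.

R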